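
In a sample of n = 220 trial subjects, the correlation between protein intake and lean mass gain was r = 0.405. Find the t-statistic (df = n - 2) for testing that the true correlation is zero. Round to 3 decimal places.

6.540

t = r·√(n−2) / √(1−r²) with r = 0.405, n = 220
  = 0.405·√218 / √(1 − 0.164025)
  = 0.405·14.764823 / 0.914317
  = 5.979753 / 0.914317 = 6.540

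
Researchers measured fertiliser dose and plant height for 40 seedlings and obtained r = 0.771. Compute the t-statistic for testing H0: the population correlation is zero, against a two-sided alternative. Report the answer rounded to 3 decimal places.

t = r·√(n−2) / √(1−r²) with r = 0.771, n = 40
  = 0.771·√38 / √(1 − 0.594441)
  = 0.771·6.164414 / 0.636835
  = 4.752763 / 0.636835 = 7.463

7.463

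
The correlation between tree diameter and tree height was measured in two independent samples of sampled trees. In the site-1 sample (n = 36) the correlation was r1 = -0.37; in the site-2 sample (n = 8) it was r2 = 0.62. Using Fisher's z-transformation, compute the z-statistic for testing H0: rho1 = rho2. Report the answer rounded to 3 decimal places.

z1 = atanh(-0.37) = -0.388423,  z2 = atanh(0.62) = 0.725005
SE = √(1/(n1−3) + 1/(n2−3)) = √(1/33 + 1/5) = √(0.0303030 + 0.2000000) = √0.2303030 = 0.479899
z = (z1 − z2)/SE = (-0.388423 − 0.725005) / 0.479899 = -1.113428 / 0.479899 = -2.320

-2.320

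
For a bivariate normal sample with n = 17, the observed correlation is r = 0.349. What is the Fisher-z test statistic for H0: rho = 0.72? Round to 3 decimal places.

Fisher z: atanh(0.349) = 0.364305, atanh(0.72) = 0.907645
z = (z_r − z_0)·√(n−3) = (0.364305 − 0.907645)·√14 = -0.543340 · 3.741657 = -2.033

-2.033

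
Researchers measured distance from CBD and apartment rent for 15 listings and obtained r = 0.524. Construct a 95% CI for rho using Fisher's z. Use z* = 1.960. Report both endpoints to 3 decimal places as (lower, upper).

(0.016, 0.817)

Fisher z: z_r = atanh(r) = ½·ln((1+0.524)/(1−0.524)) = 0.581838
SE(z) = 1/√(n−3) = 1/√12 = 0.288675
95% ⇒ z* = 1.960; margin = 1.960·0.288675 = 0.565803
CI on z-scale: (0.016035, 1.147641)
Back-transform: tanh(0.016035) = 0.016034, tanh(1.147641) = 0.816971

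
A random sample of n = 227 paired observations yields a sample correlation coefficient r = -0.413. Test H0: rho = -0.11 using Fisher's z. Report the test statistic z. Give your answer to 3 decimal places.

-4.921

Fisher z: atanh(-0.413) = -0.439223, atanh(-0.11) = -0.110447
z = (z_r − z_0)·√(n−3) = (-0.439223 − (-0.110447))·√224 = -0.328776 · 14.966630 = -4.921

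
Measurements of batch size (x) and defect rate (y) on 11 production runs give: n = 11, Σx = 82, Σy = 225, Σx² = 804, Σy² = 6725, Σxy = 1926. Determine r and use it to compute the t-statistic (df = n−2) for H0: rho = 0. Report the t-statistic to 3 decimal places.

Numerator: nΣxy − (Σx)(Σy) = 11·1926 − (82)(225) = 2736
Denominator: √[(nΣx²−(Σx)²)(nΣy²−(Σy)²)]
  nΣx²−(Σx)² = 11·804 − 6724 = 2120;  nΣy²−(Σy)² = 11·6725 − 50625 = 23350
  √(2120·23350) = √49502000 = 7035.7658
r = 2736 / 7035.7658 = 0.3889
t = r·√(n−2)/√(1−r²) = 0.3889·√9 / √(1−0.151243) = 1.166700 / 0.921280 = 1.266

1.266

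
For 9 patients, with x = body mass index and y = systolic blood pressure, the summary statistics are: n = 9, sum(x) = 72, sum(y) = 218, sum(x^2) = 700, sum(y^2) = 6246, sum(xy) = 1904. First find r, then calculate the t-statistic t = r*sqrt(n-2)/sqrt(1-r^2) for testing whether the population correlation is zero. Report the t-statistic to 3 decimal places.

1.380

Numerator: nΣxy − (Σx)(Σy) = 9·1904 − (72)(218) = 1440
Denominator: √[(nΣx²−(Σx)²)(nΣy²−(Σy)²)]
  nΣx²−(Σx)² = 9·700 − 5184 = 1116;  nΣy²−(Σy)² = 9·6246 − 47524 = 8690
  √(1116·8690) = √9698040 = 3114.1676
r = 1440 / 3114.1676 = 0.4624
t = r·√(n−2)/√(1−r²) = 0.4624·√7 / √(1−0.213814) = 1.223395 / 0.886671 = 1.380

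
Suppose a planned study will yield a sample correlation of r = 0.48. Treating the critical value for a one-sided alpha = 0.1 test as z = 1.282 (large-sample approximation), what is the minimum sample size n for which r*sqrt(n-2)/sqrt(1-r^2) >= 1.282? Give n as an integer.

8

Need r·√(n−2)/√(1−r²) ≥ 1.282
√(n−2) ≥ 1.282·√(1−0.2304) / 0.48 = 1.282·0.877268 / 0.48 = 2.3430
n−2 ≥ 5.4896  ⇒  n ≥ 7.4896
Smallest integer n = 8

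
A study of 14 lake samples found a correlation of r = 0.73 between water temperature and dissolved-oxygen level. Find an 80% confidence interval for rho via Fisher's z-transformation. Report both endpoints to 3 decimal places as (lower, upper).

(0.495, 0.866)

Fisher z: z_r = atanh(r) = ½·ln((1+0.73)/(1−0.73)) = 0.928727
SE(z) = 1/√(n−3) = 1/√11 = 0.301511
80% ⇒ z* = 1.282; margin = 1.282·0.301511 = 0.386537
CI on z-scale: (0.542190, 1.315264)
Back-transform: tanh(0.542190) = 0.494644, tanh(1.315264) = 0.865601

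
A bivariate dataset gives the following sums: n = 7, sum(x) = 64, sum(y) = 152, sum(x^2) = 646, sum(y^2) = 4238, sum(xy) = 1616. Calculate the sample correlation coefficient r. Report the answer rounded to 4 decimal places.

0.9474

Numerator: nΣxy − (Σx)(Σy) = 7·1616 − (64)(152) = 1584
Denominator: √[(nΣx²−(Σx)²)(nΣy²−(Σy)²)]
  nΣx²−(Σx)² = 7·646 − 4096 = 426;  nΣy²−(Σy)² = 7·4238 − 23104 = 6562
  √(426·6562) = √2795412 = 1671.9486
r = 1584 / 1671.9486 = 0.9474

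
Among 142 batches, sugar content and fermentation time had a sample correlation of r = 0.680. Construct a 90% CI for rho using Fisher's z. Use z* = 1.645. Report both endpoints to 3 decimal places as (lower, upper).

Fisher z: z_r = atanh(r) = ½·ln((1+0.680)/(1−0.680)) = 0.829114
SE(z) = 1/√(n−3) = 1/√139 = 0.084819
90% ⇒ z* = 1.645; margin = 1.645·0.084819 = 0.139527
CI on z-scale: (0.689587, 0.968641)
Back-transform: tanh(0.689587) = 0.597717, tanh(0.968641) = 0.748106

(0.598, 0.748)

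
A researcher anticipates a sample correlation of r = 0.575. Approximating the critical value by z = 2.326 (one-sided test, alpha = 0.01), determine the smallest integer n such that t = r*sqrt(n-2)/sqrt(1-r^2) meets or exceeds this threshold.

13

r√(n−2)/√(1−r²) ≥ 2.326  ⇔  n−2 ≥ (2.326)²·(1−r²)/r²
(1−r²)/r² = (1−0.330625)/0.330625 = 2.0246
n ≥ 2 + 5.410276·2.0246 = 2 + 10.9536 = 12.9536
⌈12.9536⌉ = 13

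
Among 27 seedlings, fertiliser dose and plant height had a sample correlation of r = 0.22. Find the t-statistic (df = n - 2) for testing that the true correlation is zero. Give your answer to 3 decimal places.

t = r·√(n−2) / √(1−r²) with r = 0.22, n = 27
  = 0.22·√25 / √(1 − 0.0484)
  = 0.22·5.000000 / 0.975500
  = 1.100000 / 0.975500 = 1.128

1.128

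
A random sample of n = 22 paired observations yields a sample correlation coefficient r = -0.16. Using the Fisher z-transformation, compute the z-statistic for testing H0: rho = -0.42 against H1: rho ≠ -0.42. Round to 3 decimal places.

1.248

Fisher z: atanh(-0.16) = -0.161387, atanh(-0.42) = -0.447692
z = (z_r − z_0)·√(n−3) = (-0.161387 − (-0.447692))·√19 = 0.286305 · 4.358899 = 1.248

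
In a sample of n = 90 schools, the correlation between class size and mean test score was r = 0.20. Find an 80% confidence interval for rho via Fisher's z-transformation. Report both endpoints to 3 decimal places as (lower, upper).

z_r = atanh(0.20) = 0.202733;  SE = 1/√(n−3) = 1/√87 = 0.107211
z-limits: 0.202733 ± 1.282·0.107211 = 0.202733 ± 0.137445 = [0.065288, 0.340178]
ρ-limits: (tanh 0.065288, tanh 0.340178) = (0.065, 0.328)

(0.065, 0.328)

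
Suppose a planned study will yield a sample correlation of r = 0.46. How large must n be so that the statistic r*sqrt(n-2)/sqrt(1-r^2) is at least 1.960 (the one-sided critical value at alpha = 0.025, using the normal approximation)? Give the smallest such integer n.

Need r·√(n−2)/√(1−r²) ≥ 1.960
√(n−2) ≥ 1.960·√(1−0.2116) / 0.46 = 1.960·0.887919 / 0.46 = 3.7833
n−2 ≥ 14.3134  ⇒  n ≥ 16.3134
Smallest integer n = 17

17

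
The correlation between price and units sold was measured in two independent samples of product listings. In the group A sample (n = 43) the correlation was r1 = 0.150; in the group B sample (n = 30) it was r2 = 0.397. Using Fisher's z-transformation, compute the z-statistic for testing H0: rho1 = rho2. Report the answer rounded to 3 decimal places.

z1 = atanh(0.150) = 0.151140,  z2 = atanh(0.397) = 0.420083
SE = √(1/(n1−3) + 1/(n2−3)) = √(1/40 + 1/27) = √(0.0250000 + 0.0370370) = √0.0620370 = 0.249072
z = (z1 − z2)/SE = (0.151140 − 0.420083) / 0.249072 = -0.268943 / 0.249072 = -1.080

-1.080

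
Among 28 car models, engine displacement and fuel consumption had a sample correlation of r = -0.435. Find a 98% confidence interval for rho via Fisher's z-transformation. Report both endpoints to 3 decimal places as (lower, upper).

(-0.731, -0.001)

Fisher z: z_r = atanh(r) = ½·ln((1+(-0.435))/(1−(-0.435))) = -0.466047
SE(z) = 1/√(n−3) = 1/√25 = 0.200000
98% ⇒ z* = 2.326; margin = 2.326·0.200000 = 0.465200
CI on z-scale: (-0.931247, -0.000847)
Back-transform: tanh(-0.931247) = -0.731175, tanh(-0.000847) = -0.000847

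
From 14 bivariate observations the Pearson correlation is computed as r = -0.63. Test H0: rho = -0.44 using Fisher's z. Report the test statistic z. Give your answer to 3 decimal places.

Fisher z: atanh(-0.63) = -0.741416, atanh(-0.44) = -0.472231
z = (z_r − z_0)·√(n−3) = (-0.741416 − (-0.472231))·√11 = -0.269185 · 3.316625 = -0.893

-0.893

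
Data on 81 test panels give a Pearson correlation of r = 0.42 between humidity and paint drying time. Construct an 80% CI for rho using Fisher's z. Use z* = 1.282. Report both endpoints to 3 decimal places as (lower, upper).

z_r = atanh(0.42) = 0.447692;  SE = 1/√(n−3) = 1/√78 = 0.113228
z-limits: 0.447692 ± 1.282·0.113228 = 0.447692 ± 0.145158 = [0.302534, 0.592850]
ρ-limits: (tanh 0.302534, tanh 0.592850) = (0.294, 0.532)

(0.294, 0.532)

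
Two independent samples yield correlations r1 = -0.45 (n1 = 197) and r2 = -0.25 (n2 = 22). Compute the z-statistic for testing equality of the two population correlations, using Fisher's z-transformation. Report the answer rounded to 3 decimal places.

z1 = atanh(-0.45) = -0.484700,  z2 = atanh(-0.25) = -0.255413
SE = √(1/(n1−3) + 1/(n2−3)) = √(1/194 + 1/19) = √(0.0051546 + 0.0526316) = √0.0577862 = 0.240388
z = (z1 − z2)/SE = (-0.484700 − (-0.255413)) / 0.240388 = -0.229287 / 0.240388 = -0.954

-0.954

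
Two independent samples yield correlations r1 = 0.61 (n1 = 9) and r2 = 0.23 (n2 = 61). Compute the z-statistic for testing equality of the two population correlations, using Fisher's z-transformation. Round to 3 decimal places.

1.107

z1 = atanh(0.61) = 0.708921,  z2 = atanh(0.23) = 0.234189
SE = √(1/(n1−3) + 1/(n2−3)) = √(1/6 + 1/58) = √(0.1666667 + 0.0172414) = √0.1839081 = 0.428845
z = (z1 − z2)/SE = (0.708921 − 0.234189) / 0.428845 = 0.474732 / 0.428845 = 1.107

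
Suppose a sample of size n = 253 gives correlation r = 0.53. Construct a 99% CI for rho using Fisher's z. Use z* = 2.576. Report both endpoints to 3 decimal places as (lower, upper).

z_r = atanh(0.53) = 0.590145;  SE = 1/√(n−3) = 1/√250 = 0.063246
z-limits: 0.590145 ± 2.576·0.063246 = 0.590145 ± 0.162922 = [0.427223, 0.753067]
ρ-limits: (tanh 0.427223, tanh 0.753067) = (0.403, 0.637)

(0.403, 0.637)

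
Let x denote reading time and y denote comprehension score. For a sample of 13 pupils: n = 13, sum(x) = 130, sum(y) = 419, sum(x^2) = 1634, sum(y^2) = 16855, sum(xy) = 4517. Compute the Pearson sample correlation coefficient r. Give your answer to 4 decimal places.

0.3091

S_xy = nΣxy − ΣxΣy = 13·4517 − 130·419 = 58721 − 54470 = 4251
S_xx = nΣx² − (Σx)² = 13·1634 − 130² = 21242 − 16900 = 4342
S_yy = nΣy² − (Σy)² = 13·16855 − 419² = 219115 − 175561 = 43554
r = S_xy / √(S_xx·S_yy) = 4251 / √(4342·43554) = 4251 / √189111468 = 4251 / 13751.7805 = 0.3091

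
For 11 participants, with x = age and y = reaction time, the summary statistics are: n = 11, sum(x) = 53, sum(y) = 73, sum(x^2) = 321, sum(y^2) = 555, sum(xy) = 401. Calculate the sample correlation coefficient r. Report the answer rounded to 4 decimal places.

Numerator: nΣxy − (Σx)(Σy) = 11·401 − (53)(73) = 542
Denominator: √[(nΣx²−(Σx)²)(nΣy²−(Σy)²)]
  nΣx²−(Σx)² = 11·321 − 2809 = 722;  nΣy²−(Σy)² = 11·555 − 5329 = 776
  √(722·776) = √560272 = 748.5132
r = 542 / 748.5132 = 0.7241

0.7241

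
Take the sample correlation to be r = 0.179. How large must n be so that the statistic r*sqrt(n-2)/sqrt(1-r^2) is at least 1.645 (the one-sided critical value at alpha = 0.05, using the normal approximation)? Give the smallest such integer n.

84

r√(n−2)/√(1−r²) ≥ 1.645  ⇔  n−2 ≥ (1.645)²·(1−r²)/r²
(1−r²)/r² = (1−0.032041)/0.032041 = 30.2100
n ≥ 2 + 2.706025·30.2100 = 2 + 81.7490 = 83.7490
⌈83.7490⌉ = 84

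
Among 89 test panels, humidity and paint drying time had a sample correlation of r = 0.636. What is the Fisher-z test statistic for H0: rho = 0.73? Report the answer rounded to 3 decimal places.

-1.644

Fisher z: atanh(0.636) = 0.751428, atanh(0.73) = 0.928727
z = (z_r − z_0)·√(n−3) = (0.751428 − 0.928727)·√86 = -0.177299 · 9.273618 = -1.644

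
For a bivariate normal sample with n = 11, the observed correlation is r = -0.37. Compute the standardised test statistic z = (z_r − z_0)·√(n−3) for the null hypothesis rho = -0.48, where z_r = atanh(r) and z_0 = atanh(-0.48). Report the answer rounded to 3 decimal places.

0.381

Fisher z: atanh(-0.37) = -0.388423, atanh(-0.48) = -0.522984
z = (z_r − z_0)·√(n−3) = (-0.388423 − (-0.522984))·√8 = 0.134561 · 2.828427 = 0.381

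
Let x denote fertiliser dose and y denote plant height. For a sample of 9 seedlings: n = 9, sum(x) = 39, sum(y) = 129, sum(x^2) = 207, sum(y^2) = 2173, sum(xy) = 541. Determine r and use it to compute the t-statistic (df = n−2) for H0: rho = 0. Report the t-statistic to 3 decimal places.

-0.435

S_xy = nΣxy − ΣxΣy = 9·541 − 39·129 = 4869 − 5031 = -162
S_xx = nΣx² − (Σx)² = 9·207 − 39² = 1863 − 1521 = 342
S_yy = nΣy² − (Σy)² = 9·2173 − 129² = 19557 − 16641 = 2916
r = S_xy / √(S_xx·S_yy) = -162 / √(342·2916) = -162 / √997272 = -162 / 998.6351 = -0.1622
t = r·√(n−2)/√(1−r²) = -0.1622·√7 / √(1−0.026309) = -0.429141 / 0.986758 = -0.435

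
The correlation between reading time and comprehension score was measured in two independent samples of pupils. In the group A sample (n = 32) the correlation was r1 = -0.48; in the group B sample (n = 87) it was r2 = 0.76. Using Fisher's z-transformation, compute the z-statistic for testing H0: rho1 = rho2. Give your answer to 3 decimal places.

Fisher z-transforms: z1 = atanh(-0.48) = -0.522984, z2 = atanh(0.76) = 0.996215; difference d = -1.519199
Var(d) = 1/29 + 1/84 = 0.0344828 + 0.0119048 = 0.0463876
z = d/√Var(d) = -1.519199 / √0.0463876 = -1.519199 / 0.215378 = -7.054

-7.054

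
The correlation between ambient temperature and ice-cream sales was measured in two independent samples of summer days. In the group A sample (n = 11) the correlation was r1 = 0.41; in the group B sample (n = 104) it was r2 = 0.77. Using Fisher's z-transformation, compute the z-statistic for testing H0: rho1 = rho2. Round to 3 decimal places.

z1 = atanh(0.41) = 0.435611,  z2 = atanh(0.77) = 1.020328
SE = √(1/(n1−3) + 1/(n2−3)) = √(1/8 + 1/101) = √(0.1250000 + 0.0099010) = √0.1349010 = 0.367289
z = (z1 − z2)/SE = (0.435611 − 1.020328) / 0.367289 = -0.584717 / 0.367289 = -1.592

-1.592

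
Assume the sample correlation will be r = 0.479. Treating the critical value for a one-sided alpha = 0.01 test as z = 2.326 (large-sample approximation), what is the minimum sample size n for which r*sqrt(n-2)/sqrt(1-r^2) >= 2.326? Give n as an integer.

r√(n−2)/√(1−r²) ≥ 2.326  ⇔  n−2 ≥ (2.326)²·(1−r²)/r²
(1−r²)/r² = (1−0.229441)/0.229441 = 3.3584
n ≥ 2 + 5.410276·3.3584 = 2 + 18.1699 = 20.1699
⌈20.1699⌉ = 21

21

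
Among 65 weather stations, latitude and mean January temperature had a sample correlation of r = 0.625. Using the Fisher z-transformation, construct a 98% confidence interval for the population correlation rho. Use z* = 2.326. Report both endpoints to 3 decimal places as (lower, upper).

z_r = atanh(0.625) = 0.733169;  SE = 1/√(n−3) = 1/√62 = 0.127000
z-limits: 0.733169 ± 2.326·0.127000 = 0.733169 ± 0.295402 = [0.437767, 1.028571]
ρ-limits: (tanh 0.437767, tanh 1.028571) = (0.412, 0.773)

(0.412, 0.773)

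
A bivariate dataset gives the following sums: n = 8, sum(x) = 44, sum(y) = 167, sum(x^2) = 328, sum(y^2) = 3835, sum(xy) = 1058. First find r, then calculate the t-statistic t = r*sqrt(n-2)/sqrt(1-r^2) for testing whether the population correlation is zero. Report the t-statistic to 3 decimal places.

3.328

S_xy = nΣxy − ΣxΣy = 8·1058 − 44·167 = 8464 − 7348 = 1116
S_xx = nΣx² − (Σx)² = 8·328 − 44² = 2624 − 1936 = 688
S_yy = nΣy² − (Σy)² = 8·3835 − 167² = 30680 − 27889 = 2791
r = S_xy / √(S_xx·S_yy) = 1116 / √(688·2791) = 1116 / √1920208 = 1116 / 1385.7157 = 0.8054
t = r·√(n−2)/√(1−r²) = 0.8054·√6 / √(1−0.648669) = 1.972819 / 0.592732 = 3.328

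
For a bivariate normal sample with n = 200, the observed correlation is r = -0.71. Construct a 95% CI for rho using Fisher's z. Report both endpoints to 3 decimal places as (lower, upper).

(-0.773, -0.634)

z_r = atanh(-0.71) = -0.887184;  SE = 1/√(n−3) = 1/√197 = 0.071247
z-limits: -0.887184 ± 1.960·0.071247 = -0.887184 ± 0.139644 = [-1.026828, -0.747540]
ρ-limits: (tanh -1.026828, tanh -0.747540) = (-0.773, -0.634)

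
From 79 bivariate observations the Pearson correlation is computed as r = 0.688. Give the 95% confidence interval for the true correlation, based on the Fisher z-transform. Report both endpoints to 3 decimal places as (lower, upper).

Fisher z: z_r = atanh(r) = ½·ln((1+0.688)/(1−0.688)) = 0.844148
SE(z) = 1/√(n−3) = 1/√76 = 0.114708
95% ⇒ z* = 1.960; margin = 1.960·0.114708 = 0.224828
CI on z-scale: (0.619320, 1.068976)
Back-transform: tanh(0.619320) = 0.550654, tanh(1.068976) = 0.789075

(0.551, 0.789)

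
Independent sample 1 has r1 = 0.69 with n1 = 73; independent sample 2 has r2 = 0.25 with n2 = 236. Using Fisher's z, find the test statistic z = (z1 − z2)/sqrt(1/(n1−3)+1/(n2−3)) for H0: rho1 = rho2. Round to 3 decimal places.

Fisher z-transforms: z1 = atanh(0.69) = 0.847956, z2 = atanh(0.25) = 0.255413; difference d = 0.592543
Var(d) = 1/70 + 1/233 = 0.0142857 + 0.0042918 = 0.0185775
z = d/√Var(d) = 0.592543 / √0.0185775 = 0.592543 / 0.136299 = 4.347

4.347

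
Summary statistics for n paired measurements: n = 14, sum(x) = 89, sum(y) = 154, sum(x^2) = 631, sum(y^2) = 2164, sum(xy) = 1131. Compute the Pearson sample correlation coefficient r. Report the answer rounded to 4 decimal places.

0.8682

Numerator: nΣxy − (Σx)(Σy) = 14·1131 − (89)(154) = 2128
Denominator: √[(nΣx²−(Σx)²)(nΣy²−(Σy)²)]
  nΣx²−(Σx)² = 14·631 − 7921 = 913;  nΣy²−(Σy)² = 14·2164 − 23716 = 6580
  √(913·6580) = √6007540 = 2451.0284
r = 2128 / 2451.0284 = 0.8682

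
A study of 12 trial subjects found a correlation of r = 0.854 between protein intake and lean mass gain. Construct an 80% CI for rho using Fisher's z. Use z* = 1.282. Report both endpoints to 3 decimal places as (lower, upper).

z_r = atanh(0.854) = 1.270747;  SE = 1/√(n−3) = 1/√9 = 0.333333
z-limits: 1.270747 ± 1.282·0.333333 = 1.270747 ± 0.427333 = [0.843414, 1.698080]
ρ-limits: (tanh 0.843414, tanh 1.698080) = (0.688, 0.935)

(0.688, 0.935)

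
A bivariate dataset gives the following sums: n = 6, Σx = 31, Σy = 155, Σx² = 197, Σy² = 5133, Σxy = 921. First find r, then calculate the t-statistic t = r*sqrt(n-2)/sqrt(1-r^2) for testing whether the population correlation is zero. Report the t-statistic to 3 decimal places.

1.459

S_xy = nΣxy − ΣxΣy = 6·921 − 31·155 = 5526 − 4805 = 721
S_xx = nΣx² − (Σx)² = 6·197 − 31² = 1182 − 961 = 221
S_yy = nΣy² − (Σy)² = 6·5133 − 155² = 30798 − 24025 = 6773
r = S_xy / √(S_xx·S_yy) = 721 / √(221·6773) = 721 / √1496833 = 721 / 1223.4513 = 0.5893
t = r·√(n−2)/√(1−r²) = 0.5893·√4 / √(1−0.347274) = 1.178600 / 0.807915 = 1.459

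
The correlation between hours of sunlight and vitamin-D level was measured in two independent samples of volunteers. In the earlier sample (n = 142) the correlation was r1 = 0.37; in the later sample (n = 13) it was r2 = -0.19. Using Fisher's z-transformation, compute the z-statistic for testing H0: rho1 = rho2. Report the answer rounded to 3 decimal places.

Fisher z-transforms: z1 = atanh(0.37) = 0.388423, z2 = atanh(-0.19) = -0.192337; difference d = 0.580760
Var(d) = 1/139 + 1/10 = 0.0071942 + 0.1000000 = 0.1071942
z = d/√Var(d) = 0.580760 / √0.1071942 = 0.580760 / 0.327405 = 1.774

1.774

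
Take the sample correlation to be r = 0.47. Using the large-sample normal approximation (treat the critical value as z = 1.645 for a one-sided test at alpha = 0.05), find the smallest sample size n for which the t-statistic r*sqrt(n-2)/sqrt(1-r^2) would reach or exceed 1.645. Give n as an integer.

r√(n−2)/√(1−r²) ≥ 1.645  ⇔  n−2 ≥ (1.645)²·(1−r²)/r²
(1−r²)/r² = (1−0.2209)/0.2209 = 3.5269
n ≥ 2 + 2.706025·3.5269 = 2 + 9.5439 = 11.5439
⌈11.5439⌉ = 12

12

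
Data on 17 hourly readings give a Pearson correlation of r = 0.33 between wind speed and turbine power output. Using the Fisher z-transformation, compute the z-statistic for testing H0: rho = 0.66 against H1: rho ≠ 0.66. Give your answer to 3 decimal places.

-1.684

Fisher z: atanh(0.33) = 0.342828, atanh(0.66) = 0.792814
z = (z_r − z_0)·√(n−3) = (0.342828 − 0.792814)·√14 = -0.449986 · 3.741657 = -1.684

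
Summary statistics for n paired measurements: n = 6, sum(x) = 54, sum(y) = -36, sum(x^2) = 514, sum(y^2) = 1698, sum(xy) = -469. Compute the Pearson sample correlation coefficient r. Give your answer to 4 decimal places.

-0.7118

S_xy = nΣxy − ΣxΣy = 6·(-469) − 54·(-36) = -2814 − (-1944) = -870
S_xx = nΣx² − (Σx)² = 6·514 − 54² = 3084 − 2916 = 168
S_yy = nΣy² − (Σy)² = 6·1698 − (-36)² = 10188 − 1296 = 8892
r = S_xy / √(S_xx·S_yy) = -870 / √(168·8892) = -870 / √1493856 = -870 / 1222.2340 = -0.7118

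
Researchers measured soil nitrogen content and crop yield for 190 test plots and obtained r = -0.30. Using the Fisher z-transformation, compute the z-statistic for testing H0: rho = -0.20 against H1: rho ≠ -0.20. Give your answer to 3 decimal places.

-1.460

z_r = atanh(-0.30) = -0.309520,  z_0 = atanh(-0.20) = -0.202733
SE = 1/√(n−3) = 1/√187 = 0.073127
z = (z_r − z_0)/SE = (-0.309520 − (-0.202733)) / 0.073127 = -0.106787 / 0.073127 = -1.460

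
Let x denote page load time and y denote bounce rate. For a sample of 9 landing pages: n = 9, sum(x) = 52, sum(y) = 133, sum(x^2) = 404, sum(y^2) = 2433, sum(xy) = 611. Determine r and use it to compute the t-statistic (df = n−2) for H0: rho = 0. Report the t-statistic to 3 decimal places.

-2.710

S_xy = nΣxy − ΣxΣy = 9·611 − 52·133 = 5499 − 6916 = -1417
S_xx = nΣx² − (Σx)² = 9·404 − 52² = 3636 − 2704 = 932
S_yy = nΣy² − (Σy)² = 9·2433 − 133² = 21897 − 17689 = 4208
r = S_xy / √(S_xx·S_yy) = -1417 / √(932·4208) = -1417 / √3921856 = -1417 / 1980.3676 = -0.7155
t = r·√(n−2)/√(1−r²) = -0.7155·√7 / √(1−0.511940) = -1.893035 / 0.698613 = -2.710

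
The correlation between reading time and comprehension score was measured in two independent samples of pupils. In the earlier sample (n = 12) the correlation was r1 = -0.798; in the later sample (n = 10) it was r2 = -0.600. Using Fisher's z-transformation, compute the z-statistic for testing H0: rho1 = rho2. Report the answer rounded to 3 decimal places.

-0.794

Fisher z-transforms: z1 = atanh(-0.798) = -1.093081, z2 = atanh(-0.600) = -0.693147; difference d = -0.399934
Var(d) = 1/9 + 1/7 = 0.1111111 + 0.1428571 = 0.2539682
z = d/√Var(d) = -0.399934 / √0.2539682 = -0.399934 / 0.503953 = -0.794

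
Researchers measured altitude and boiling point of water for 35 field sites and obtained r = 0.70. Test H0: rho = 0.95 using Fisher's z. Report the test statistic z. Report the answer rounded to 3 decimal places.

-5.456

Fisher z: atanh(0.70) = 0.867301, atanh(0.95) = 1.831781
z = (z_r − z_0)·√(n−3) = (0.867301 − 1.831781)·√32 = -0.964480 · 5.656854 = -5.456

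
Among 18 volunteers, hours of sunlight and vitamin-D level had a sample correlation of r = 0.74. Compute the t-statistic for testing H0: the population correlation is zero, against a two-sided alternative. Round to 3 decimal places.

1 − r² = 1 − 0.5476 = 0.4524;  √(1−r²) = 0.672607
√(n−2) = √16 = 4.000000
t = r·√(n−2)/√(1−r²) = 0.74 · 4.000000 / 0.672607 = 4.401

4.401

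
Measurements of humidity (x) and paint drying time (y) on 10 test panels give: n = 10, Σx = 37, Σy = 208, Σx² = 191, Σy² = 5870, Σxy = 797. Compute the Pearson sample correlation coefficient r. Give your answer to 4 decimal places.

0.0948

Numerator: nΣxy − (Σx)(Σy) = 10·797 − (37)(208) = 274
Denominator: √[(nΣx²−(Σx)²)(nΣy²−(Σy)²)]
  nΣx²−(Σx)² = 10·191 − 1369 = 541;  nΣy²−(Σy)² = 10·5870 − 43264 = 15436
  √(541·15436) = √8350876 = 2889.7882
r = 274 / 2889.7882 = 0.0948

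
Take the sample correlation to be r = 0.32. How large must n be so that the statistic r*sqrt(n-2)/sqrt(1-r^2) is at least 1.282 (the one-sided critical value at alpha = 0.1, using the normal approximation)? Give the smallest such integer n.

Need r·√(n−2)/√(1−r²) ≥ 1.282
√(n−2) ≥ 1.282·√(1−0.1024) / 0.32 = 1.282·0.947418 / 0.32 = 3.7956
n−2 ≥ 14.4066  ⇒  n ≥ 16.4066
Smallest integer n = 17

17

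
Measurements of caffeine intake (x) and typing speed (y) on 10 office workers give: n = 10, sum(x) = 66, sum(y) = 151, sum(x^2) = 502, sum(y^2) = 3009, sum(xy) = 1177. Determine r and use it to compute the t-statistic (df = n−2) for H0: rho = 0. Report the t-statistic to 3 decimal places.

S_xy = nΣxy − ΣxΣy = 10·1177 − 66·151 = 11770 − 9966 = 1804
S_xx = nΣx² − (Σx)² = 10·502 − 66² = 5020 − 4356 = 664
S_yy = nΣy² − (Σy)² = 10·3009 − 151² = 30090 − 22801 = 7289
r = S_xy / √(S_xx·S_yy) = 1804 / √(664·7289) = 1804 / √4839896 = 1804 / 2199.9764 = 0.8200
t = r·√(n−2)/√(1−r²) = 0.8200·√8 / √(1−0.672400) = 2.319310 / 0.572364 = 4.052

4.052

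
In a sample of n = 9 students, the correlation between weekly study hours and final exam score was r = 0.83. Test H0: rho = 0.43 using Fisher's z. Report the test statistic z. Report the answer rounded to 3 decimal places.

Fisher z: atanh(0.83) = 1.188136, atanh(0.43) = 0.459897
z = (z_r − z_0)·√(n−3) = (1.188136 − 0.459897)·√6 = 0.728239 · 2.449490 = 1.784

1.784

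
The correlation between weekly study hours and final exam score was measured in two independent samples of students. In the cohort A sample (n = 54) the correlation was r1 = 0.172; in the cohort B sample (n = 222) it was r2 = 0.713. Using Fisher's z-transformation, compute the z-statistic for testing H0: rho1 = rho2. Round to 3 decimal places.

Fisher z-transforms: z1 = atanh(0.172) = 0.173727, z2 = atanh(0.713) = 0.893260; difference d = -0.719533
Var(d) = 1/51 + 1/219 = 0.0196078 + 0.0045662 = 0.0241740
z = d/√Var(d) = -0.719533 / √0.0241740 = -0.719533 / 0.155480 = -4.628

-4.628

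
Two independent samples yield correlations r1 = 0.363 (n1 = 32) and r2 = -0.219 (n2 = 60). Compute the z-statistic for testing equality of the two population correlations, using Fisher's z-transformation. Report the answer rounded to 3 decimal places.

2.643

z1 = atanh(0.363) = 0.380337,  z2 = atanh(-0.219) = -0.222605
SE = √(1/(n1−3) + 1/(n2−3)) = √(1/29 + 1/57) = √(0.0344828 + 0.0175439) = √0.0520267 = 0.228094
z = (z1 − z2)/SE = (0.380337 − (-0.222605)) / 0.228094 = 0.602942 / 0.228094 = 2.643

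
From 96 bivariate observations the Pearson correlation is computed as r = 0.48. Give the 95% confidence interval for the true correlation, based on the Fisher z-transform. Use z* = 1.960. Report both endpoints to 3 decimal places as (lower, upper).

Fisher z: z_r = atanh(r) = ½·ln((1+0.48)/(1−0.48)) = 0.522984
SE(z) = 1/√(n−3) = 1/√93 = 0.103695
95% ⇒ z* = 1.960; margin = 1.960·0.103695 = 0.203242
CI on z-scale: (0.319742, 0.726226)
Back-transform: tanh(0.319742) = 0.309274, tanh(0.726226) = 0.620751

(0.309, 0.621)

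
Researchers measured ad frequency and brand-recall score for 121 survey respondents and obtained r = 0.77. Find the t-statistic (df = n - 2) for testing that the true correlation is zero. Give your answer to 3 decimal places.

1 − r² = 1 − 0.5929 = 0.4071;  √(1−r²) = 0.638044
√(n−2) = √119 = 10.908712
t = r·√(n−2)/√(1−r²) = 0.77 · 10.908712 / 0.638044 = 13.165

13.165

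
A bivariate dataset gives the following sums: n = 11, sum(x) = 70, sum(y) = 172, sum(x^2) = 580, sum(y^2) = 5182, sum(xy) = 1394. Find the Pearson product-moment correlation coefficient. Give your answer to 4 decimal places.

Numerator: nΣxy − (Σx)(Σy) = 11·1394 − (70)(172) = 3294
Denominator: √[(nΣx²−(Σx)²)(nΣy²−(Σy)²)]
  nΣx²−(Σx)² = 11·580 − 4900 = 1480;  nΣy²−(Σy)² = 11·5182 − 29584 = 27418
  √(1480·27418) = √40578640 = 6370.1366
r = 3294 / 6370.1366 = 0.5171

0.5171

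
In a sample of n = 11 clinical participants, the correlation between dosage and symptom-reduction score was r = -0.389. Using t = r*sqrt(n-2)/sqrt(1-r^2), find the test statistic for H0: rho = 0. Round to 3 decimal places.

-1.267

1 − r² = 1 − 0.151321 = 0.848679;  √(1−r²) = 0.921238
√(n−2) = √9 = 3.000000
t = r·√(n−2)/√(1−r²) = -0.389 · 3.000000 / 0.921238 = -1.267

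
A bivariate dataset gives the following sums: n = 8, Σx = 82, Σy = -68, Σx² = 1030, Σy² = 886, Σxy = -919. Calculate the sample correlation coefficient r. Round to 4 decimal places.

-0.9189

S_xy = nΣxy − ΣxΣy = 8·(-919) − 82·(-68) = -7352 − (-5576) = -1776
S_xx = nΣx² − (Σx)² = 8·1030 − 82² = 8240 − 6724 = 1516
S_yy = nΣy² − (Σy)² = 8·886 − (-68)² = 7088 − 4624 = 2464
r = S_xy / √(S_xx·S_yy) = -1776 / √(1516·2464) = -1776 / √3735424 = -1776 / 1932.7245 = -0.9189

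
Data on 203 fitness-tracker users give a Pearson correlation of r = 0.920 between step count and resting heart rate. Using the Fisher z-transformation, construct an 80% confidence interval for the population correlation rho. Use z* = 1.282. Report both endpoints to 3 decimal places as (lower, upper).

(0.905, 0.933)

Fisher z: z_r = atanh(r) = ½·ln((1+0.920)/(1−0.920)) = 1.589027
SE(z) = 1/√(n−3) = 1/√200 = 0.070711
80% ⇒ z* = 1.282; margin = 1.282·0.070711 = 0.090652
CI on z-scale: (1.498375, 1.679679)
Back-transform: tanh(1.498375) = 0.904854, tanh(1.679679) = 0.932820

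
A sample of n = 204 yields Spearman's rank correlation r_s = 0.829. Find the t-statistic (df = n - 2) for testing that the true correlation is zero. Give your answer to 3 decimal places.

21.068

1 − r_s² = 1 − 0.687241 = 0.312759;  √(1−r_s²) = 0.559249
√(n−2) = √202 = 14.212670
t = r_s·√(n−2)/√(1−r_s²) = 0.829 · 14.212670 / 0.559249 = 21.068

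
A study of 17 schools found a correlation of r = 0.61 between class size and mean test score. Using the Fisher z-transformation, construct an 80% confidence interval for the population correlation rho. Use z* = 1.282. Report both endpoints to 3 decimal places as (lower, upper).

Fisher z: z_r = atanh(r) = ½·ln((1+0.61)/(1−0.61)) = 0.708921
SE(z) = 1/√(n−3) = 1/√14 = 0.267261
80% ⇒ z* = 1.282; margin = 1.282·0.267261 = 0.342629
CI on z-scale: (0.366292, 1.051550)
Back-transform: tanh(0.366292) = 0.350744, tanh(1.051550) = 0.782408

(0.351, 0.782)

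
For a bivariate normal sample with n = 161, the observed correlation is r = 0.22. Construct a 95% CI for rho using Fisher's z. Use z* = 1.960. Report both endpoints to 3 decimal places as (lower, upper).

(0.068, 0.362)

Fisher z: z_r = atanh(r) = ½·ln((1+0.22)/(1−0.22)) = 0.223656
SE(z) = 1/√(n−3) = 1/√158 = 0.079556
95% ⇒ z* = 1.960; margin = 1.960·0.079556 = 0.155930
CI on z-scale: (0.067726, 0.379586)
Back-transform: tanh(0.067726) = 0.067623, tanh(0.379586) = 0.362348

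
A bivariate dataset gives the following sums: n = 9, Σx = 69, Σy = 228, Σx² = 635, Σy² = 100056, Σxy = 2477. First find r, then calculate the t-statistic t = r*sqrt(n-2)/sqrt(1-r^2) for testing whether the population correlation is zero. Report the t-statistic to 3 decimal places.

S_xy = nΣxy − ΣxΣy = 9·2477 − 69·228 = 22293 − 15732 = 6561
S_xx = nΣx² − (Σx)² = 9·635 − 69² = 5715 − 4761 = 954
S_yy = nΣy² − (Σy)² = 9·100056 − 228² = 900504 − 51984 = 848520
r = S_xy / √(S_xx·S_yy) = 6561 / √(954·848520) = 6561 / √809488080 = 6561 / 28451.5040 = 0.2306
t = r·√(n−2)/√(1−r²) = 0.2306·√7 / √(1−0.053176) = 0.610110 / 0.973049 = 0.627

0.627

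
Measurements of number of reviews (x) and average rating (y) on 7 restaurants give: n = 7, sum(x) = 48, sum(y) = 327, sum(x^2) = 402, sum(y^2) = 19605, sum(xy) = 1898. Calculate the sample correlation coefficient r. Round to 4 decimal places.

-0.6130

Numerator: nΣxy − (Σx)(Σy) = 7·1898 − (48)(327) = -2410
Denominator: √[(nΣx²−(Σx)²)(nΣy²−(Σy)²)]
  nΣx²−(Σx)² = 7·402 − 2304 = 510;  nΣy²−(Σy)² = 7·19605 − 106929 = 30306
  √(510·30306) = √15456060 = 3931.4196
r = -2410 / 3931.4196 = -0.6130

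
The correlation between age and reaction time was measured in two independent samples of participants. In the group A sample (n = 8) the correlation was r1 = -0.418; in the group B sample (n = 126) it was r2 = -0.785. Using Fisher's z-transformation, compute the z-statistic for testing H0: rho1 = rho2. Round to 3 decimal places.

1.344

Fisher z-transforms: z1 = atanh(-0.418) = -0.445266, z2 = atanh(-0.785) = -1.058268; difference d = 0.613002
Var(d) = 1/5 + 1/123 = 0.2000000 + 0.0081301 = 0.2081301
z = d/√Var(d) = 0.613002 / √0.2081301 = 0.613002 / 0.456213 = 1.344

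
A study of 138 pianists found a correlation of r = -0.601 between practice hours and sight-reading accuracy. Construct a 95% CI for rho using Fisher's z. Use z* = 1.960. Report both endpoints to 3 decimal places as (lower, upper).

z_r = atanh(-0.601) = -0.694711;  SE = 1/√(n−3) = 1/√135 = 0.086066
z-limits: -0.694711 ± 1.960·0.086066 = -0.694711 ± 0.168689 = [-0.863400, -0.526022]
ρ-limits: (tanh -0.863400, tanh -0.526022) = (-0.698, -0.482)

(-0.698, -0.482)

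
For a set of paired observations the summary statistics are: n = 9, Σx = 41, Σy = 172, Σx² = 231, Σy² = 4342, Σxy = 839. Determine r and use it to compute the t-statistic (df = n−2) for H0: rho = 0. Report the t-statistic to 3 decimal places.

0.703

S_xy = nΣxy − ΣxΣy = 9·839 − 41·172 = 7551 − 7052 = 499
S_xx = nΣx² − (Σx)² = 9·231 − 41² = 2079 − 1681 = 398
S_yy = nΣy² − (Σy)² = 9·4342 − 172² = 39078 − 29584 = 9494
r = S_xy / √(S_xx·S_yy) = 499 / √(398·9494) = 499 / √3778612 = 499 / 1943.8652 = 0.2567
t = r·√(n−2)/√(1−r²) = 0.2567·√7 / √(1−0.065895) = 0.679164 / 0.966491 = 0.703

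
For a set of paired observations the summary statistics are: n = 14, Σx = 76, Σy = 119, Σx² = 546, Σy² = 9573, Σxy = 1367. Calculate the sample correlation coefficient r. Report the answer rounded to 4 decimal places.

S_xy = nΣxy − ΣxΣy = 14·1367 − 76·119 = 19138 − 9044 = 10094
S_xx = nΣx² − (Σx)² = 14·546 − 76² = 7644 − 5776 = 1868
S_yy = nΣy² − (Σy)² = 14·9573 − 119² = 134022 − 14161 = 119861
r = S_xy / √(S_xx·S_yy) = 10094 / √(1868·119861) = 10094 / √223900348 = 10094 / 14963.3000 = 0.6746

0.6746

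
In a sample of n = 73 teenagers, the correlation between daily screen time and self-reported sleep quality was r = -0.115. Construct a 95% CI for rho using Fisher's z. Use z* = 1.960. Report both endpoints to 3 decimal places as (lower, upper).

(-0.336, 0.118)

Fisher z: z_r = atanh(r) = ½·ln((1+(-0.115))/(1−(-0.115))) = -0.115511
SE(z) = 1/√(n−3) = 1/√70 = 0.119523
95% ⇒ z* = 1.960; margin = 1.960·0.119523 = 0.234265
CI on z-scale: (-0.349776, 0.118754)
Back-transform: tanh(-0.349776) = -0.336177, tanh(0.118754) = 0.118199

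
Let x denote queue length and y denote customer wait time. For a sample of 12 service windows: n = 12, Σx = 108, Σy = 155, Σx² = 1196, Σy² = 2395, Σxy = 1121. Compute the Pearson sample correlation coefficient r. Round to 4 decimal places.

-0.9236

S_xy = nΣxy − ΣxΣy = 12·1121 − 108·155 = 13452 − 16740 = -3288
S_xx = nΣx² − (Σx)² = 12·1196 − 108² = 14352 − 11664 = 2688
S_yy = nΣy² − (Σy)² = 12·2395 − 155² = 28740 − 24025 = 4715
r = S_xy / √(S_xx·S_yy) = -3288 / √(2688·4715) = -3288 / √12673920 = -3288 / 3560.0449 = -0.9236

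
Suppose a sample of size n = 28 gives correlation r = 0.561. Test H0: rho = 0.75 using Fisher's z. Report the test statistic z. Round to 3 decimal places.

z_r = atanh(0.561) = 0.634291,  z_0 = atanh(0.75) = 0.972955
SE = 1/√(n−3) = 1/√25 = 0.200000
z = (z_r − z_0)/SE = (0.634291 − 0.972955) / 0.200000 = -0.338664 / 0.200000 = -1.693

-1.693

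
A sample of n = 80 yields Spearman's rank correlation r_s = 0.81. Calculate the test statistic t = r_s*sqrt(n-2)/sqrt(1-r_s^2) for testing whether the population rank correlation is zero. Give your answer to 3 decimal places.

1 − r_s² = 1 − 0.6561 = 0.3439;  √(1−r_s²) = 0.586430
√(n−2) = √78 = 8.831761
t = r_s·√(n−2)/√(1−r_s²) = 0.81 · 8.831761 / 0.586430 = 12.199

12.199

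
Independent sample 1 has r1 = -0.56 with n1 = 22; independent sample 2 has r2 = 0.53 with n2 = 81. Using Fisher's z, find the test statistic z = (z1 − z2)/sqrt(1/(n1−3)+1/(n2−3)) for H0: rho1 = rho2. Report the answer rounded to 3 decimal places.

z1 = atanh(-0.56) = -0.632833,  z2 = atanh(0.53) = 0.590145
SE = √(1/(n1−3) + 1/(n2−3)) = √(1/19 + 1/78) = √(0.0526316 + 0.0128205) = √0.0654521 = 0.255836
z = (z1 − z2)/SE = (-0.632833 − 0.590145) / 0.255836 = -1.222978 / 0.255836 = -4.780

-4.780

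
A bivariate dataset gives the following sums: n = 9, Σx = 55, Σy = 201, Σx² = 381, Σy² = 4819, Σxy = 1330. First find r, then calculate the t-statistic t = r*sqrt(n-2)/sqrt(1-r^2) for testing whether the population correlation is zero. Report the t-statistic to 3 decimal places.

4.020

Numerator: nΣxy − (Σx)(Σy) = 9·1330 − (55)(201) = 915
Denominator: √[(nΣx²−(Σx)²)(nΣy²−(Σy)²)]
  nΣx²−(Σx)² = 9·381 − 3025 = 404;  nΣy²−(Σy)² = 9·4819 − 40401 = 2970
  √(404·2970) = √1199880 = 1095.3903
r = 915 / 1095.3903 = 0.8353
t = r·√(n−2)/√(1−r²) = 0.8353·√7 / √(1−0.697726) = 2.209996 / 0.549795 = 4.020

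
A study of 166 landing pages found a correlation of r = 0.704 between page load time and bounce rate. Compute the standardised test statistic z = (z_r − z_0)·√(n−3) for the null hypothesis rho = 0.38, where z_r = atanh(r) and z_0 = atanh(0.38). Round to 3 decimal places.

z_r = atanh(0.704) = 0.875187,  z_0 = atanh(0.38) = 0.400060
SE = 1/√(n−3) = 1/√163 = 0.078326
z = (z_r − z_0)/SE = (0.875187 − 0.400060) / 0.078326 = 0.475127 / 0.078326 = 6.066

6.066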